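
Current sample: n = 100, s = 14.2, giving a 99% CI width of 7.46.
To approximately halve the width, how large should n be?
n ≈ 400

CI width ∝ 1/√n
To reduce width by factor 2, need √n to grow by 2 → need 2² = 4 times as many samples.

Current: n = 100, width = 7.46
New: n = 400, width ≈ 3.67

Width reduced by factor of 7.46/3.67 = 2.03.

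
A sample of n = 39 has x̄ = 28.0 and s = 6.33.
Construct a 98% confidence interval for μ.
(25.54, 30.46)

t-interval (σ unknown):
df = n - 1 = 38
t* = 2.429 for 98% confidence

Margin of error = t* · s/√n = 2.429 · 6.33/√39 = 2.46

CI: (25.54, 30.46)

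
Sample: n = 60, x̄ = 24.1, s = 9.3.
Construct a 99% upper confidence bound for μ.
μ ≤ 26.97

Upper bound (one-sided):
t* = 2.391 (one-sided for 99%)
Upper bound = x̄ + t* · s/√n = 24.1 + 2.391 · 9.3/√60 = 26.97

We are 99% confident that μ ≤ 26.97.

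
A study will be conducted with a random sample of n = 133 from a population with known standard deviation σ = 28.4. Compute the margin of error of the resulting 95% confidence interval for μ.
Margin of error = 4.83

Margin of error = z* · σ/√n
= 1.960 · 28.4/√133
= 1.960 · 28.4/11.5326
= 4.83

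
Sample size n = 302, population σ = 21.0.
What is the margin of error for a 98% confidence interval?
Margin of error = 2.81

Margin of error = z* · σ/√n
= 2.326 · 21.0/√302
= 2.326 · 21.0/17.3781
= 2.81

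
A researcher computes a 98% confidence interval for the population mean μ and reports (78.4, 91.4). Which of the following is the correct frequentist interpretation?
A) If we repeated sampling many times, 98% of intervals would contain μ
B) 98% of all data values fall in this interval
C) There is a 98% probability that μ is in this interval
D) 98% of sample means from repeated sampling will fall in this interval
A

A) Correct — this is the frequentist long-run coverage interpretation.
B) Wrong — a CI is about the parameter μ, not individual data values.
C) Wrong — μ is fixed; the randomness lives in the interval, not in μ.
D) Wrong — coverage applies to intervals containing μ, not to future x̄ values.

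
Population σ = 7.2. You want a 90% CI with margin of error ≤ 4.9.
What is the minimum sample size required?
n ≥ 6

For margin E ≤ 4.9:
n ≥ (z* · σ / E)²
n ≥ (1.645 · 7.2 / 4.9)²
n ≥ 5.84

Minimum n = 6 (rounding up)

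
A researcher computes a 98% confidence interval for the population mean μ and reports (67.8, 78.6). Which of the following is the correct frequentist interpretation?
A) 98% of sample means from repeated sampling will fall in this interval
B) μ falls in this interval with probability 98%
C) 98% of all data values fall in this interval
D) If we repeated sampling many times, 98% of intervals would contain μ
D

A) Wrong — coverage applies to intervals containing μ, not to future x̄ values.
B) Wrong — μ is fixed; the randomness lives in the interval, not in μ.
C) Wrong — a CI is about the parameter μ, not individual data values.
D) Correct — this is the frequentist long-run coverage interpretation.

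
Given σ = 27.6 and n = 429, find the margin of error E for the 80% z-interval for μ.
Margin of error = 1.71

Margin of error = z* · σ/√n
= 1.282 · 27.6/√429
= 1.282 · 27.6/20.7123
= 1.71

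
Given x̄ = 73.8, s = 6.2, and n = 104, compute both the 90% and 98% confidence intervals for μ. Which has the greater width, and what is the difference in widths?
98% CI is wider by 0.85

df = 103
90% CI: t* = 1.660, (72.79, 74.81), width = 2 · t* · s/√n = 2.02
98% CI: t* = 2.363, (72.36, 75.24), width = 2 · t* · s/√n = 2.87

The 98% CI is wider by 2.87 - 2.02 = 0.85.
Higher confidence requires a wider interval.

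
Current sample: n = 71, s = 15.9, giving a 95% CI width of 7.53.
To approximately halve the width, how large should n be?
n ≈ 284

CI width ∝ 1/√n
To reduce width by factor 2, need √n to grow by 2 → need 2² = 4 times as many samples.

Current: n = 71, width = 7.53
New: n = 284, width ≈ 3.71

Width reduced by factor of 7.53/3.71 = 2.03.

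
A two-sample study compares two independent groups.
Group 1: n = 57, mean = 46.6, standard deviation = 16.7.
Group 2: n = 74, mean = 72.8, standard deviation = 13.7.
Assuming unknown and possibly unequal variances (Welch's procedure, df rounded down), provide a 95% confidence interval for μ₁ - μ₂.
(-31.60, -20.80)

Difference: x̄₁ - x̄₂ = -26.20
SE = √(s₁²/n₁ + s₂²/n₂) = √(16.7²/57 + 13.7²/74) = 2.7256
df = 107.04 → 107 (Welch–Satterthwaite, rounded down)
t* = 1.982

CI: -26.20 ± 1.982 · 2.7256 = -26.20 ± 5.40 = (-31.60, -20.80)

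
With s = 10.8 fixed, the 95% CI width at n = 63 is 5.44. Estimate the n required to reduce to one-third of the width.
n ≈ 567

CI width ∝ 1/√n
To reduce width by factor 3, need √n to grow by 3 → need 3² = 9 times as many samples.

Current: n = 63, width = 5.44
New: n = 567, width ≈ 1.78

Width reduced by factor of 5.44/1.78 = 3.06.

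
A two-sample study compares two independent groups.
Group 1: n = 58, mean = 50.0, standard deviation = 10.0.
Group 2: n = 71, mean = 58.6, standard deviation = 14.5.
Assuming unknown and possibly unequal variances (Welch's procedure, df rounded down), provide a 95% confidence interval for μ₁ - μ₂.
(-12.88, -4.32)

Difference: x̄₁ - x̄₂ = -8.60
SE = √(s₁²/n₁ + s₂²/n₂) = √(10.0²/58 + 14.5²/71) = 2.1646
df = 123.73 → 123 (Welch–Satterthwaite, rounded down)
t* = 1.979

CI: -8.60 ± 1.979 · 2.1646 = -8.60 ± 4.28 = (-12.88, -4.32)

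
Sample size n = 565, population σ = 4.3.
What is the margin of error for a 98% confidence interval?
Margin of error = 0.42

Margin of error = z* · σ/√n
= 2.326 · 4.3/√565
= 2.326 · 4.3/23.7697
= 0.42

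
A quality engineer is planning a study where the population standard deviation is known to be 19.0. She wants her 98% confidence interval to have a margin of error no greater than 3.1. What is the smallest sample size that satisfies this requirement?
n ≥ 204

For margin E ≤ 3.1:
n ≥ (z* · σ / E)²
n ≥ (2.326 · 19.0 / 3.1)²
n ≥ 203.24

Minimum n = 204 (rounding up)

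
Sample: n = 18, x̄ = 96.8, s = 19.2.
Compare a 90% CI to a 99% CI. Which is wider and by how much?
99% CI is wider by 10.48

df = 17
90% CI: t* = 1.740, (88.93, 104.67), width = 2 · t* · s/√n = 15.75
99% CI: t* = 2.898, (83.69, 109.91), width = 2 · t* · s/√n = 26.23

The 99% CI is wider by 26.23 - 15.75 = 10.48.
Higher confidence requires a wider interval.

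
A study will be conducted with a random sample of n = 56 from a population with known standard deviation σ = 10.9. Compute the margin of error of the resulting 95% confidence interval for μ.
Margin of error = 2.85

Margin of error = z* · σ/√n
= 1.960 · 10.9/√56
= 1.960 · 10.9/7.4833
= 2.85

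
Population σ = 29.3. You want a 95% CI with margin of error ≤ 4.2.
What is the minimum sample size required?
n ≥ 187

For margin E ≤ 4.2:
n ≥ (z* · σ / E)²
n ≥ (1.960 · 29.3 / 4.2)²
n ≥ 186.96

Minimum n = 187 (rounding up)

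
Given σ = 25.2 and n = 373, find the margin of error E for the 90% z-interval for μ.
Margin of error = 2.15

Margin of error = z* · σ/√n
= 1.645 · 25.2/√373
= 1.645 · 25.2/19.3132
= 2.15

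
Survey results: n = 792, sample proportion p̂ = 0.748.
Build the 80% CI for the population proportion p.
(0.728, 0.768)

Proportion CI:
SE = √(p̂(1-p̂)/n) = √(0.748 · 0.252 / 792) = 0.01543

z* = 1.282
Margin = z* · SE = 1.282 · 0.01543 = 0.0198

CI: 0.748 ± 0.0198 = (0.728, 0.768)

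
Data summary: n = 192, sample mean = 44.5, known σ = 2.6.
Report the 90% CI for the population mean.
(44.19, 44.81)

z-interval (σ known):
z* = 1.645 for 90% confidence

Margin of error = z* · σ/√n = 1.645 · 2.6/√192 = 0.31

CI: (44.5 - 0.31, 44.5 + 0.31) = (44.19, 44.81)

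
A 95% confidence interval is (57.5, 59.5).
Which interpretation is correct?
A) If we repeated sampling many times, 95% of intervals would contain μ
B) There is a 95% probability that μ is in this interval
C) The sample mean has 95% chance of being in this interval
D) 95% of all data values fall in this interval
A

A) Correct — this is the frequentist long-run coverage interpretation.
B) Wrong — μ is fixed; the randomness lives in the interval, not in μ.
C) Wrong — x̄ is observed and sits in the interval by construction.
D) Wrong — a CI is about the parameter μ, not individual data values.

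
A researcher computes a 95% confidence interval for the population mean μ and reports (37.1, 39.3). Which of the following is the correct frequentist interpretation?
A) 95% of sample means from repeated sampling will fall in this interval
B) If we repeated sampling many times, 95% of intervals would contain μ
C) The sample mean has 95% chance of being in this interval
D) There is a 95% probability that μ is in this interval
B

A) Wrong — coverage applies to intervals containing μ, not to future x̄ values.
B) Correct — this is the frequentist long-run coverage interpretation.
C) Wrong — x̄ is observed and sits in the interval by construction.
D) Wrong — μ is fixed; the randomness lives in the interval, not in μ.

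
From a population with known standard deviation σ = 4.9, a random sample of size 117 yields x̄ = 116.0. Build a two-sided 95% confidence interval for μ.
(115.11, 116.89)

z-interval (σ known):
z* = 1.960 for 95% confidence

Margin of error = z* · σ/√n = 1.960 · 4.9/√117 = 0.89

CI: (116.0 - 0.89, 116.0 + 0.89) = (115.11, 116.89)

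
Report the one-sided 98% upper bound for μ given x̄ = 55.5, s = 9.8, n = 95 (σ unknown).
μ ≤ 57.59

Upper bound (one-sided):
t* = 2.083 (one-sided for 98%)
Upper bound = x̄ + t* · s/√n = 55.5 + 2.083 · 9.8/√95 = 57.59

We are 98% confident that μ ≤ 57.59.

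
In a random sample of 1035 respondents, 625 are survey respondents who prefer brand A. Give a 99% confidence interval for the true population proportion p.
(0.565, 0.643)

Proportion CI:
p̂ = 625/1035 = 0.60386
SE = √(p̂(1-p̂)/n) = √(0.60386 · 0.39614 / 1035) = 0.01520

z* = 2.576
Margin = z* · SE = 2.576 · 0.01520 = 0.0392

CI: 0.60386 ± 0.0392 = (0.565, 0.643)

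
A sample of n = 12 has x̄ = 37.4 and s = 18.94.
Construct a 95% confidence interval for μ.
(25.37, 49.43)

t-interval (σ unknown):
df = n - 1 = 11
t* = 2.201 for 95% confidence

Margin of error = t* · s/√n = 2.201 · 18.94/√12 = 12.03

CI: (25.37, 49.43)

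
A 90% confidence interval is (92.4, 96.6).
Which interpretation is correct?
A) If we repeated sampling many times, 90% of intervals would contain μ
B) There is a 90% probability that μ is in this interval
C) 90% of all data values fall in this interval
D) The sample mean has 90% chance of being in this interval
A

A) Correct — this is the frequentist long-run coverage interpretation.
B) Wrong — μ is fixed; the randomness lives in the interval, not in μ.
C) Wrong — a CI is about the parameter μ, not individual data values.
D) Wrong — x̄ is observed and sits in the interval by construction.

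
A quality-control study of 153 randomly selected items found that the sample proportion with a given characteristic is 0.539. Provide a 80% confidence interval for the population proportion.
(0.487, 0.591)

Proportion CI:
SE = √(p̂(1-p̂)/n) = √(0.539 · 0.461 / 153) = 0.04030

z* = 1.282
Margin = z* · SE = 1.282 · 0.04030 = 0.0517

CI: 0.539 ± 0.0517 = (0.487, 0.591)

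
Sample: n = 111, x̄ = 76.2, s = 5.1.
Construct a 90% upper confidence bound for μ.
μ ≤ 76.82

Upper bound (one-sided):
t* = 1.289 (one-sided for 90%)
Upper bound = x̄ + t* · s/√n = 76.2 + 1.289 · 5.1/√111 = 76.82

We are 90% confident that μ ≤ 76.82.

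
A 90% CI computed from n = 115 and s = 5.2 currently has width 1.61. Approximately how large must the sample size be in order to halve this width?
n ≈ 460

CI width ∝ 1/√n
To reduce width by factor 2, need √n to grow by 2 → need 2² = 4 times as many samples.

Current: n = 115, width = 1.61
New: n = 460, width ≈ 0.80

Width reduced by factor of 1.61/0.80 = 2.01.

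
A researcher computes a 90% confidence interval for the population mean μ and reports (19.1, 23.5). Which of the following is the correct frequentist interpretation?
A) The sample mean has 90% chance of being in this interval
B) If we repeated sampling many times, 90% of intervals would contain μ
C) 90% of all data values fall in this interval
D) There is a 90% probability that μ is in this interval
B

A) Wrong — x̄ is observed and sits in the interval by construction.
B) Correct — this is the frequentist long-run coverage interpretation.
C) Wrong — a CI is about the parameter μ, not individual data values.
D) Wrong — μ is fixed; the randomness lives in the interval, not in μ.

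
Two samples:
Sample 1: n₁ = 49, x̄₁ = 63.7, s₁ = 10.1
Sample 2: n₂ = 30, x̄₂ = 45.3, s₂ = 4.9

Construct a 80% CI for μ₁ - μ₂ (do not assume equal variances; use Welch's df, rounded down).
(16.20, 20.60)

Difference: x̄₁ - x̄₂ = 18.40
SE = √(s₁²/n₁ + s₂²/n₂) = √(10.1²/49 + 4.9²/30) = 1.6977
df = 73.92 → 73 (Welch–Satterthwaite, rounded down)
t* = 1.293

CI: 18.40 ± 1.293 · 1.6977 = 18.40 ± 2.20 = (16.20, 20.60)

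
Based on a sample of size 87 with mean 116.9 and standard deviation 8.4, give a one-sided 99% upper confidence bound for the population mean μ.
μ ≤ 119.03

Upper bound (one-sided):
t* = 2.370 (one-sided for 99%)
Upper bound = x̄ + t* · s/√n = 116.9 + 2.370 · 8.4/√87 = 119.03

We are 99% confident that μ ≤ 119.03.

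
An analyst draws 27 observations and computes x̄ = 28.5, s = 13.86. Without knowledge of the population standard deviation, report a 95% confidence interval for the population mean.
(23.02, 33.98)

t-interval (σ unknown):
df = n - 1 = 26
t* = 2.056 for 95% confidence

Margin of error = t* · s/√n = 2.056 · 13.86/√27 = 5.48

CI: (23.02, 33.98)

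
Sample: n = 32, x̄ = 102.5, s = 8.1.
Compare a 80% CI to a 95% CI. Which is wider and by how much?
95% CI is wider by 2.09

df = 31
80% CI: t* = 1.309, (100.63, 104.37), width = 2 · t* · s/√n = 3.75
95% CI: t* = 2.040, (99.58, 105.42), width = 2 · t* · s/√n = 5.84

The 95% CI is wider by 5.84 - 3.75 = 2.09.
Higher confidence requires a wider interval.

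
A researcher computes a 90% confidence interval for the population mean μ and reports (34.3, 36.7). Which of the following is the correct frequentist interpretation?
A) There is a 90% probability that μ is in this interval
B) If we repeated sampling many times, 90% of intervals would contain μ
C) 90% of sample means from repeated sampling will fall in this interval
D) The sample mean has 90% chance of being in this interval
B

A) Wrong — μ is fixed; the randomness lives in the interval, not in μ.
B) Correct — this is the frequentist long-run coverage interpretation.
C) Wrong — coverage applies to intervals containing μ, not to future x̄ values.
D) Wrong — x̄ is observed and sits in the interval by construction.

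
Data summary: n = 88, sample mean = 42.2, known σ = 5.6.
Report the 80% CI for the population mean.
(41.43, 42.97)

z-interval (σ known):
z* = 1.282 for 80% confidence

Margin of error = z* · σ/√n = 1.282 · 5.6/√88 = 0.77

CI: (42.2 - 0.77, 42.2 + 0.77) = (41.43, 42.97)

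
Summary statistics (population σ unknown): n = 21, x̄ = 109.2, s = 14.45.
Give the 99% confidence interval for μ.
(100.23, 118.17)

t-interval (σ unknown):
df = n - 1 = 20
t* = 2.845 for 99% confidence

Margin of error = t* · s/√n = 2.845 · 14.45/√21 = 8.97

CI: (100.23, 118.17)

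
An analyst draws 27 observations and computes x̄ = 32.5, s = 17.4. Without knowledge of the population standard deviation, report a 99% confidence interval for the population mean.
(23.19, 41.81)

t-interval (σ unknown):
df = n - 1 = 26
t* = 2.779 for 99% confidence

Margin of error = t* · s/√n = 2.779 · 17.4/√27 = 9.31

CI: (23.19, 41.81)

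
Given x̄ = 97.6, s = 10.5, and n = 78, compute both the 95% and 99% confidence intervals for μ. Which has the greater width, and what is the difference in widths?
99% CI is wider by 1.55

df = 77
95% CI: t* = 1.991, (95.23, 99.97), width = 2 · t* · s/√n = 4.73
99% CI: t* = 2.641, (94.46, 100.74), width = 2 · t* · s/√n = 6.28

The 99% CI is wider by 6.28 - 4.73 = 1.55.
Higher confidence requires a wider interval.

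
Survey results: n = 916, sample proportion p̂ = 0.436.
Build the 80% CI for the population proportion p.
(0.415, 0.457)

Proportion CI:
SE = √(p̂(1-p̂)/n) = √(0.436 · 0.564 / 916) = 0.01638

z* = 1.282
Margin = z* · SE = 1.282 · 0.01638 = 0.0210

CI: 0.436 ± 0.0210 = (0.415, 0.457)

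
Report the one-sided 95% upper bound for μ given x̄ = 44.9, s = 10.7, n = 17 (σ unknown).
μ ≤ 49.43

Upper bound (one-sided):
t* = 1.746 (one-sided for 95%)
Upper bound = x̄ + t* · s/√n = 44.9 + 1.746 · 10.7/√17 = 49.43

We are 95% confident that μ ≤ 49.43.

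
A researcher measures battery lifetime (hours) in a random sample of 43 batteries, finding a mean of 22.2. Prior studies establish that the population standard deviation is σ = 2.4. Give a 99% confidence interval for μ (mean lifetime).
(21.26, 23.14)

z-interval (σ known):
z* = 2.576 for 99% confidence

Margin of error = z* · σ/√n = 2.576 · 2.4/√43 = 0.94

CI: (22.2 - 0.94, 22.2 + 0.94) = (21.26, 23.14)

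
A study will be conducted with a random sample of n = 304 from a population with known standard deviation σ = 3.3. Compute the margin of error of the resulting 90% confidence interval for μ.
Margin of error = 0.31

Margin of error = z* · σ/√n
= 1.645 · 3.3/√304
= 1.645 · 3.3/17.4356
= 0.31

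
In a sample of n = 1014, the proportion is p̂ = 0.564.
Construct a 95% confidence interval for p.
(0.533, 0.595)

Proportion CI:
SE = √(p̂(1-p̂)/n) = √(0.564 · 0.436 / 1014) = 0.01557

z* = 1.960
Margin = z* · SE = 1.960 · 0.01557 = 0.0305

CI: 0.564 ± 0.0305 = (0.533, 0.595)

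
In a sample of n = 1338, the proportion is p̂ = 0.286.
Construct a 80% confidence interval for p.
(0.270, 0.302)

Proportion CI:
SE = √(p̂(1-p̂)/n) = √(0.286 · 0.714 / 1338) = 0.01235

z* = 1.282
Margin = z* · SE = 1.282 · 0.01235 = 0.0158

CI: 0.286 ± 0.0158 = (0.270, 0.302)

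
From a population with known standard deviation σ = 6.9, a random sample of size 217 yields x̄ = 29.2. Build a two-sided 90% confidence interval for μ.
(28.43, 29.97)

z-interval (σ known):
z* = 1.645 for 90% confidence

Margin of error = z* · σ/√n = 1.645 · 6.9/√217 = 0.77

CI: (29.2 - 0.77, 29.2 + 0.77) = (28.43, 29.97)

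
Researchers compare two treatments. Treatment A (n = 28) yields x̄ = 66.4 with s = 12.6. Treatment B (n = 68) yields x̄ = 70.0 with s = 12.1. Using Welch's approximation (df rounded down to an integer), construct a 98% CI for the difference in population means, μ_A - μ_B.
(-10.33, 3.13)

Difference: x̄₁ - x̄₂ = -3.60
SE = √(s₁²/n₁ + s₂²/n₂) = √(12.6²/28 + 12.1²/68) = 2.7970
df = 48.58 → 48 (Welch–Satterthwaite, rounded down)
t* = 2.407

CI: -3.60 ± 2.407 · 2.7970 = -3.60 ± 6.73 = (-10.33, 3.13)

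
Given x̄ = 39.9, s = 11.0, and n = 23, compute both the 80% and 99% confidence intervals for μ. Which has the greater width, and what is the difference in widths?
99% CI is wider by 6.87

df = 22
80% CI: t* = 1.321, (36.87, 42.93), width = 2 · t* · s/√n = 6.06
99% CI: t* = 2.819, (33.43, 46.37), width = 2 · t* · s/√n = 12.93

The 99% CI is wider by 12.93 - 6.06 = 6.87.
Higher confidence requires a wider interval.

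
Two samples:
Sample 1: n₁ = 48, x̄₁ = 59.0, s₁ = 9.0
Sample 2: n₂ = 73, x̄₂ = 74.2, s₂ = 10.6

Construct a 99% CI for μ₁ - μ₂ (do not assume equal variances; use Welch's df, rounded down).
(-19.91, -10.49)

Difference: x̄₁ - x̄₂ = -15.20
SE = √(s₁²/n₁ + s₂²/n₂) = √(9.0²/48 + 10.6²/73) = 1.7963
df = 111.36 → 111 (Welch–Satterthwaite, rounded down)
t* = 2.621

CI: -15.20 ± 2.621 · 1.7963 = -15.20 ± 4.71 = (-19.91, -10.49)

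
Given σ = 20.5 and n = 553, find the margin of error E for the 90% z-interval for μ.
Margin of error = 1.43

Margin of error = z* · σ/√n
= 1.645 · 20.5/√553
= 1.645 · 20.5/23.5160
= 1.43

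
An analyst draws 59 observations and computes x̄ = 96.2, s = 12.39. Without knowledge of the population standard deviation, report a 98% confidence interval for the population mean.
(92.34, 100.06)

t-interval (σ unknown):
df = n - 1 = 58
t* = 2.392 for 98% confidence

Margin of error = t* · s/√n = 2.392 · 12.39/√59 = 3.86

CI: (92.34, 100.06)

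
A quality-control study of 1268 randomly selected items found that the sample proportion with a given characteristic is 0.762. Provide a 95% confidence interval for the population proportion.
(0.739, 0.785)

Proportion CI:
SE = √(p̂(1-p̂)/n) = √(0.762 · 0.238 / 1268) = 0.01196

z* = 1.960
Margin = z* · SE = 1.960 · 0.01196 = 0.0234

CI: 0.762 ± 0.0234 = (0.739, 0.785)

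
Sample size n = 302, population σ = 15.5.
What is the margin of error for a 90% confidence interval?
Margin of error = 1.47

Margin of error = z* · σ/√n
= 1.645 · 15.5/√302
= 1.645 · 15.5/17.3781
= 1.47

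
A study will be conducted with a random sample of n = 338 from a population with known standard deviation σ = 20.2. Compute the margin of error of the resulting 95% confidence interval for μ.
Margin of error = 2.15

Margin of error = z* · σ/√n
= 1.960 · 20.2/√338
= 1.960 · 20.2/18.3848
= 2.15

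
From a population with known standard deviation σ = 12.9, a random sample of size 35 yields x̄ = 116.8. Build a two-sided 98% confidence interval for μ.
(111.73, 121.87)

z-interval (σ known):
z* = 2.326 for 98% confidence

Margin of error = z* · σ/√n = 2.326 · 12.9/√35 = 5.07

CI: (116.8 - 5.07, 116.8 + 5.07) = (111.73, 121.87)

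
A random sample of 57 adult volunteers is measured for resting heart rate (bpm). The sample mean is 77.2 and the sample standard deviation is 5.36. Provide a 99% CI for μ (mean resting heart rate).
(75.31, 79.09)

t-interval (σ unknown):
df = n - 1 = 56
t* = 2.667 for 99% confidence

Margin of error = t* · s/√n = 2.667 · 5.36/√57 = 1.89

CI: (75.31, 79.09)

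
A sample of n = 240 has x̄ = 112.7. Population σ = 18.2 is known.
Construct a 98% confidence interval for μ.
(109.97, 115.43)

z-interval (σ known):
z* = 2.326 for 98% confidence

Margin of error = z* · σ/√n = 2.326 · 18.2/√240 = 2.73

CI: (112.7 - 2.73, 112.7 + 2.73) = (109.97, 115.43)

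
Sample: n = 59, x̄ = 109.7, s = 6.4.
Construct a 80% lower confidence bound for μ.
μ ≥ 108.99

Lower bound (one-sided):
t* = 0.848 (one-sided for 80%)
Lower bound = x̄ - t* · s/√n = 109.7 - 0.848 · 6.4/√59 = 108.99

We are 80% confident that μ ≥ 108.99.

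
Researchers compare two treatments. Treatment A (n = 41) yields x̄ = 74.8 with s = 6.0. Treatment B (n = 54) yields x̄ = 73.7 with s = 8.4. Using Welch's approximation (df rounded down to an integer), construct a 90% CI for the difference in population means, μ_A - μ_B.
(-1.36, 3.56)

Difference: x̄₁ - x̄₂ = 1.10
SE = √(s₁²/n₁ + s₂²/n₂) = √(6.0²/41 + 8.4²/54) = 1.4781
df = 92.70 → 92 (Welch–Satterthwaite, rounded down)
t* = 1.662

CI: 1.10 ± 1.662 · 1.4781 = 1.10 ± 2.46 = (-1.36, 3.56)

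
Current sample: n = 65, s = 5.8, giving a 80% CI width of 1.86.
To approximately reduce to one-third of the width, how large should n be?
n ≈ 585

CI width ∝ 1/√n
To reduce width by factor 3, need √n to grow by 3 → need 3² = 9 times as many samples.

Current: n = 65, width = 1.86
New: n = 585, width ≈ 0.62

Width reduced by factor of 1.86/0.62 = 3.00.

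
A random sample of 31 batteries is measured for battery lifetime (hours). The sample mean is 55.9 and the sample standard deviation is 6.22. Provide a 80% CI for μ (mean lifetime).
(54.44, 57.36)

t-interval (σ unknown):
df = n - 1 = 30
t* = 1.310 for 80% confidence

Margin of error = t* · s/√n = 1.310 · 6.22/√31 = 1.46

CI: (54.44, 57.36)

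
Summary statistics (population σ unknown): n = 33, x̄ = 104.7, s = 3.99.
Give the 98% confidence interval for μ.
(103.00, 106.40)

t-interval (σ unknown):
df = n - 1 = 32
t* = 2.449 for 98% confidence

Margin of error = t* · s/√n = 2.449 · 3.99/√33 = 1.70

CI: (103.00, 106.40)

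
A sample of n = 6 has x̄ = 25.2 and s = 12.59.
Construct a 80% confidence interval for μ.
(17.61, 32.79)

t-interval (σ unknown):
df = n - 1 = 5
t* = 1.476 for 80% confidence

Margin of error = t* · s/√n = 1.476 · 12.59/√6 = 7.59

CI: (17.61, 32.79)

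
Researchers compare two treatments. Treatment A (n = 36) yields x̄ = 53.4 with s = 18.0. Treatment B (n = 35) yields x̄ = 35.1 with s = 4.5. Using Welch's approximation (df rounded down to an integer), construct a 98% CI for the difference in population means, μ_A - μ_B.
(10.79, 25.81)

Difference: x̄₁ - x̄₂ = 18.30
SE = √(s₁²/n₁ + s₂²/n₂) = √(18.0²/36 + 4.5²/35) = 3.0949
df = 39.48 → 39 (Welch–Satterthwaite, rounded down)
t* = 2.426

CI: 18.30 ± 2.426 · 3.0949 = 18.30 ± 7.51 = (10.79, 25.81)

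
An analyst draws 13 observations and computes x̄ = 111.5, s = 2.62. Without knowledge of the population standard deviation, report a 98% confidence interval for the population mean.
(109.55, 113.45)

t-interval (σ unknown):
df = n - 1 = 12
t* = 2.681 for 98% confidence

Margin of error = t* · s/√n = 2.681 · 2.62/√13 = 1.95

CI: (109.55, 113.45)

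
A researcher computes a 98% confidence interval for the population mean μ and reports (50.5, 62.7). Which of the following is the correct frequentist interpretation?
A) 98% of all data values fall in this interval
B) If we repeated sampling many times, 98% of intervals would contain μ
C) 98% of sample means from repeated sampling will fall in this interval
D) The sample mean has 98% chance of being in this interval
B

A) Wrong — a CI is about the parameter μ, not individual data values.
B) Correct — this is the frequentist long-run coverage interpretation.
C) Wrong — coverage applies to intervals containing μ, not to future x̄ values.
D) Wrong — x̄ is observed and sits in the interval by construction.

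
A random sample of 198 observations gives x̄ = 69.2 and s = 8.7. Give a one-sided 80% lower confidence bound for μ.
μ ≥ 68.68

Lower bound (one-sided):
t* = 0.843 (one-sided for 80%)
Lower bound = x̄ - t* · s/√n = 69.2 - 0.843 · 8.7/√198 = 68.68

We are 80% confident that μ ≥ 68.68.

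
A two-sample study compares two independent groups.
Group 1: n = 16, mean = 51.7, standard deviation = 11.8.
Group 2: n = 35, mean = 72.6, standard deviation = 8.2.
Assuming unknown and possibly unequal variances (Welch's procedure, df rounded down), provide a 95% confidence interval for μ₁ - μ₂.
(-27.68, -14.12)

Difference: x̄₁ - x̄₂ = -20.90
SE = √(s₁²/n₁ + s₂²/n₂) = √(11.8²/16 + 8.2²/35) = 3.2594
df = 21.88 → 21 (Welch–Satterthwaite, rounded down)
t* = 2.080

CI: -20.90 ± 2.080 · 3.2594 = -20.90 ± 6.78 = (-27.68, -14.12)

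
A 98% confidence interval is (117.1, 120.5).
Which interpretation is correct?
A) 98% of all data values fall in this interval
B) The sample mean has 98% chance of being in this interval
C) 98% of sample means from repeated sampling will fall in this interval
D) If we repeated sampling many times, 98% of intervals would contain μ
D

A) Wrong — a CI is about the parameter μ, not individual data values.
B) Wrong — x̄ is observed and sits in the interval by construction.
C) Wrong — coverage applies to intervals containing μ, not to future x̄ values.
D) Correct — this is the frequentist long-run coverage interpretation.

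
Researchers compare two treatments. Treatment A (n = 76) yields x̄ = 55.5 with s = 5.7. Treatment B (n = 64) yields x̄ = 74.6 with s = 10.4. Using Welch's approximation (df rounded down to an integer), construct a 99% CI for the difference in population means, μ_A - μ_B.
(-22.93, -15.27)

Difference: x̄₁ - x̄₂ = -19.10
SE = √(s₁²/n₁ + s₂²/n₂) = √(5.7²/76 + 10.4²/64) = 1.4552
df = 93.86 → 93 (Welch–Satterthwaite, rounded down)
t* = 2.630

CI: -19.10 ± 2.630 · 1.4552 = -19.10 ± 3.83 = (-22.93, -15.27)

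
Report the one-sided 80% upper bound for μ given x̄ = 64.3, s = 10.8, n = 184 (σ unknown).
μ ≤ 64.97

Upper bound (one-sided):
t* = 0.844 (one-sided for 80%)
Upper bound = x̄ + t* · s/√n = 64.3 + 0.844 · 10.8/√184 = 64.97

We are 80% confident that μ ≤ 64.97.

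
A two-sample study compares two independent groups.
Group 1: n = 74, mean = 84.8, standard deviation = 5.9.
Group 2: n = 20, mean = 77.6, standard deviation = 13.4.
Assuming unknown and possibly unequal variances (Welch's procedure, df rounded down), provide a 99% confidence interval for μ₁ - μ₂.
(-1.50, 15.90)

Difference: x̄₁ - x̄₂ = 7.20
SE = √(s₁²/n₁ + s₂²/n₂) = √(5.9²/74 + 13.4²/20) = 3.0738
df = 21.03 → 21 (Welch–Satterthwaite, rounded down)
t* = 2.831

CI: 7.20 ± 2.831 · 3.0738 = 7.20 ± 8.70 = (-1.50, 15.90)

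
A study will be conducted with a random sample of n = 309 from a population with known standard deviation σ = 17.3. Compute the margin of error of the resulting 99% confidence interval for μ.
Margin of error = 2.54

Margin of error = z* · σ/√n
= 2.576 · 17.3/√309
= 2.576 · 17.3/17.5784
= 2.54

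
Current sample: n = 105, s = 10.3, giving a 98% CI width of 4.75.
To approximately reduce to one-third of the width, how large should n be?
n ≈ 945

CI width ∝ 1/√n
To reduce width by factor 3, need √n to grow by 3 → need 3² = 9 times as many samples.

Current: n = 105, width = 4.75
New: n = 945, width ≈ 1.56

Width reduced by factor of 4.75/1.56 = 3.04.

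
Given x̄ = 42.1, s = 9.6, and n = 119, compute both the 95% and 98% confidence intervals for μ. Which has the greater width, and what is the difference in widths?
98% CI is wider by 0.67

df = 118
95% CI: t* = 1.980, (40.36, 43.84), width = 2 · t* · s/√n = 3.48
98% CI: t* = 2.358, (40.02, 44.18), width = 2 · t* · s/√n = 4.15

The 98% CI is wider by 4.15 - 3.48 = 0.67.
Higher confidence requires a wider interval.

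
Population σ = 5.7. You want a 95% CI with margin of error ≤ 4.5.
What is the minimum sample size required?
n ≥ 7

For margin E ≤ 4.5:
n ≥ (z* · σ / E)²
n ≥ (1.960 · 5.7 / 4.5)²
n ≥ 6.16

Minimum n = 7 (rounding up)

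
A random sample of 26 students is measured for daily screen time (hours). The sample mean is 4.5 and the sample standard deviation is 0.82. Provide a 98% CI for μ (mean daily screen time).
(4.10, 4.90)

t-interval (σ unknown):
df = n - 1 = 25
t* = 2.485 for 98% confidence

Margin of error = t* · s/√n = 2.485 · 0.82/√26 = 0.40

CI: (4.10, 4.90)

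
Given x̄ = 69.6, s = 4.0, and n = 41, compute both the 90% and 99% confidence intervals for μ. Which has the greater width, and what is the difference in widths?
99% CI is wider by 1.28

df = 40
90% CI: t* = 1.684, (68.55, 70.65), width = 2 · t* · s/√n = 2.10
99% CI: t* = 2.704, (67.91, 71.29), width = 2 · t* · s/√n = 3.38

The 99% CI is wider by 3.38 - 2.10 = 1.28.
Higher confidence requires a wider interval.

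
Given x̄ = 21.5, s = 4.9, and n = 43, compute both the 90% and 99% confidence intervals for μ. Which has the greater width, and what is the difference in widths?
99% CI is wider by 1.52

df = 42
90% CI: t* = 1.682, (20.24, 22.76), width = 2 · t* · s/√n = 2.51
99% CI: t* = 2.698, (19.48, 23.52), width = 2 · t* · s/√n = 4.03

The 99% CI is wider by 4.03 - 2.51 = 1.52.
Higher confidence requires a wider interval.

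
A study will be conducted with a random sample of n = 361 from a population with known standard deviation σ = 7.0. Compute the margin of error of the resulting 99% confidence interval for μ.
Margin of error = 0.95

Margin of error = z* · σ/√n
= 2.576 · 7.0/√361
= 2.576 · 7.0/19.0000
= 0.95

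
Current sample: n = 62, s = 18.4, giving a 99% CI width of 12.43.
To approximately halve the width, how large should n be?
n ≈ 248

CI width ∝ 1/√n
To reduce width by factor 2, need √n to grow by 2 → need 2² = 4 times as many samples.

Current: n = 62, width = 12.43
New: n = 248, width ≈ 6.07

Width reduced by factor of 12.43/6.07 = 2.05.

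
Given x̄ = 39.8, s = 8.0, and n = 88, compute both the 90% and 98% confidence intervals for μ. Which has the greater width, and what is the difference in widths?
98% CI is wider by 1.20

df = 87
90% CI: t* = 1.663, (38.38, 41.22), width = 2 · t* · s/√n = 2.84
98% CI: t* = 2.370, (37.78, 41.82), width = 2 · t* · s/√n = 4.04

The 98% CI is wider by 4.04 - 2.84 = 1.20.
Higher confidence requires a wider interval.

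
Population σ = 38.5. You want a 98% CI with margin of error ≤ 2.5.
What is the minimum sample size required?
n ≥ 1284

For margin E ≤ 2.5:
n ≥ (z* · σ / E)²
n ≥ (2.326 · 38.5 / 2.5)²
n ≥ 1283.10

Minimum n = 1284 (rounding up)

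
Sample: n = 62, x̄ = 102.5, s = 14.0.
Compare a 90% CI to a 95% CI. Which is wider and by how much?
95% CI is wider by 1.17

df = 61
90% CI: t* = 1.670, (99.53, 105.47), width = 2 · t* · s/√n = 5.94
95% CI: t* = 2.000, (98.94, 106.06), width = 2 · t* · s/√n = 7.11

The 95% CI is wider by 7.11 - 5.94 = 1.17.
Higher confidence requires a wider interval.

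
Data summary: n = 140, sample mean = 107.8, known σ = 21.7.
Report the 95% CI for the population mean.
(104.21, 111.39)

z-interval (σ known):
z* = 1.960 for 95% confidence

Margin of error = z* · σ/√n = 1.960 · 21.7/√140 = 3.59

CI: (107.8 - 3.59, 107.8 + 3.59) = (104.21, 111.39)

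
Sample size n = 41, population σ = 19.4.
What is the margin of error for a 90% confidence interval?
Margin of error = 4.98

Margin of error = z* · σ/√n
= 1.645 · 19.4/√41
= 1.645 · 19.4/6.4031
= 4.98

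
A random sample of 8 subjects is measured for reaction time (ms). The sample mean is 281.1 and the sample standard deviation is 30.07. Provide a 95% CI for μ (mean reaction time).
(255.96, 306.24)

t-interval (σ unknown):
df = n - 1 = 7
t* = 2.365 for 95% confidence

Margin of error = t* · s/√n = 2.365 · 30.07/√8 = 25.14

CI: (255.96, 306.24)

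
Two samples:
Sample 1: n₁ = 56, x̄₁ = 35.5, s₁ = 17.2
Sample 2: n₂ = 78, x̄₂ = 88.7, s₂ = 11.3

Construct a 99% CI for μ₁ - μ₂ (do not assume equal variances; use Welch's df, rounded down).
(-60.13, -46.27)

Difference: x̄₁ - x̄₂ = -53.20
SE = √(s₁²/n₁ + s₂²/n₂) = √(17.2²/56 + 11.3²/78) = 2.6306
df = 88.31 → 88 (Welch–Satterthwaite, rounded down)
t* = 2.633

CI: -53.20 ± 2.633 · 2.6306 = -53.20 ± 6.93 = (-60.13, -46.27)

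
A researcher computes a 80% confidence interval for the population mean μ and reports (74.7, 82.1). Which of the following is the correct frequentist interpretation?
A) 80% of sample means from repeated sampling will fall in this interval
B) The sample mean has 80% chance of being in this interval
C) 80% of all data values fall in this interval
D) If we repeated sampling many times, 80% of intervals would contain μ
D

A) Wrong — coverage applies to intervals containing μ, not to future x̄ values.
B) Wrong — x̄ is observed and sits in the interval by construction.
C) Wrong — a CI is about the parameter μ, not individual data values.
D) Correct — this is the frequentist long-run coverage interpretation.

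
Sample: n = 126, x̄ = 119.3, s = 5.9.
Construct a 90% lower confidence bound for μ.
μ ≥ 118.62

Lower bound (one-sided):
t* = 1.288 (one-sided for 90%)
Lower bound = x̄ - t* · s/√n = 119.3 - 1.288 · 5.9/√126 = 118.62

We are 90% confident that μ ≥ 118.62.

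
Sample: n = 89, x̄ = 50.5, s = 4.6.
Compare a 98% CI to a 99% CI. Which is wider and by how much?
99% CI is wider by 0.26

df = 88
98% CI: t* = 2.369, (49.34, 51.66), width = 2 · t* · s/√n = 2.31
99% CI: t* = 2.633, (49.22, 51.78), width = 2 · t* · s/√n = 2.57

The 99% CI is wider by 2.57 - 2.31 = 0.26.
Higher confidence requires a wider interval.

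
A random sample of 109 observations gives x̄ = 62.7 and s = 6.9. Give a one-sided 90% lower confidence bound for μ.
μ ≥ 61.85

Lower bound (one-sided):
t* = 1.289 (one-sided for 90%)
Lower bound = x̄ - t* · s/√n = 62.7 - 1.289 · 6.9/√109 = 61.85

We are 90% confident that μ ≥ 61.85.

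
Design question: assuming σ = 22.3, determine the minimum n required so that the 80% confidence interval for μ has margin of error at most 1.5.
n ≥ 364

For margin E ≤ 1.5:
n ≥ (z* · σ / E)²
n ≥ (1.282 · 22.3 / 1.5)²
n ≥ 363.25

Minimum n = 364 (rounding up)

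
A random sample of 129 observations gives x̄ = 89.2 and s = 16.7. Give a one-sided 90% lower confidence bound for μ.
μ ≥ 87.31

Lower bound (one-sided):
t* = 1.288 (one-sided for 90%)
Lower bound = x̄ - t* · s/√n = 89.2 - 1.288 · 16.7/√129 = 87.31

We are 90% confident that μ ≥ 87.31.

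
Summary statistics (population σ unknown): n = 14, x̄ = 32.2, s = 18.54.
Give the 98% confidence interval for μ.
(19.07, 45.33)

t-interval (σ unknown):
df = n - 1 = 13
t* = 2.650 for 98% confidence

Margin of error = t* · s/√n = 2.650 · 18.54/√14 = 13.13

CI: (19.07, 45.33)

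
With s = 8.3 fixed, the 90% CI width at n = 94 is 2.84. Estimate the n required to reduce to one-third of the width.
n ≈ 846

CI width ∝ 1/√n
To reduce width by factor 3, need √n to grow by 3 → need 3² = 9 times as many samples.

Current: n = 94, width = 2.84
New: n = 846, width ≈ 0.94

Width reduced by factor of 2.84/0.94 = 3.02.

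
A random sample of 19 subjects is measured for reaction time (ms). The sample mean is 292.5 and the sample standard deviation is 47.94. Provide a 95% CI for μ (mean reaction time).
(269.39, 315.61)

t-interval (σ unknown):
df = n - 1 = 18
t* = 2.101 for 95% confidence

Margin of error = t* · s/√n = 2.101 · 47.94/√19 = 23.11

CI: (269.39, 315.61)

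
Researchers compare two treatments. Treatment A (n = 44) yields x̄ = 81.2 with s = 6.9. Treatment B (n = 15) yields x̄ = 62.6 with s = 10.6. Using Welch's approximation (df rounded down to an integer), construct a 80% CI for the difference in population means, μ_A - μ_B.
(14.71, 22.49)

Difference: x̄₁ - x̄₂ = 18.60
SE = √(s₁²/n₁ + s₂²/n₂) = √(6.9²/44 + 10.6²/15) = 2.9279
df = 18.21 → 18 (Welch–Satterthwaite, rounded down)
t* = 1.330

CI: 18.60 ± 1.330 · 2.9279 = 18.60 ± 3.89 = (14.71, 22.49)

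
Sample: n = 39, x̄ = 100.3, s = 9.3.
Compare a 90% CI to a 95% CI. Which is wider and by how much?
95% CI is wider by 1.01

df = 38
90% CI: t* = 1.686, (97.79, 102.81), width = 2 · t* · s/√n = 5.02
95% CI: t* = 2.024, (97.29, 103.31), width = 2 · t* · s/√n = 6.03

The 95% CI is wider by 6.03 - 5.02 = 1.01.
Higher confidence requires a wider interval.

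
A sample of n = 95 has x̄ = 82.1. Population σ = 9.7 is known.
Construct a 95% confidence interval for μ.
(80.15, 84.05)

z-interval (σ known):
z* = 1.960 for 95% confidence

Margin of error = z* · σ/√n = 1.960 · 9.7/√95 = 1.95

CI: (82.1 - 1.95, 82.1 + 1.95) = (80.15, 84.05)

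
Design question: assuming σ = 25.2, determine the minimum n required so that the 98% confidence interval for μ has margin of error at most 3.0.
n ≥ 382

For margin E ≤ 3.0:
n ≥ (z* · σ / E)²
n ≥ (2.326 · 25.2 / 3.0)²
n ≥ 381.75

Minimum n = 382 (rounding up)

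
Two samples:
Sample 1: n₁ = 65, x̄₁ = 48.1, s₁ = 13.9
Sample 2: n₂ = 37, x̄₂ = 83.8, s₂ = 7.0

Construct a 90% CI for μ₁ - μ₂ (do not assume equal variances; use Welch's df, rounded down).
(-39.14, -32.26)

Difference: x̄₁ - x̄₂ = -35.70
SE = √(s₁²/n₁ + s₂²/n₂) = √(13.9²/65 + 7.0²/37) = 2.0729
df = 98.85 → 98 (Welch–Satterthwaite, rounded down)
t* = 1.661

CI: -35.70 ± 1.661 · 2.0729 = -35.70 ± 3.44 = (-39.14, -32.26)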